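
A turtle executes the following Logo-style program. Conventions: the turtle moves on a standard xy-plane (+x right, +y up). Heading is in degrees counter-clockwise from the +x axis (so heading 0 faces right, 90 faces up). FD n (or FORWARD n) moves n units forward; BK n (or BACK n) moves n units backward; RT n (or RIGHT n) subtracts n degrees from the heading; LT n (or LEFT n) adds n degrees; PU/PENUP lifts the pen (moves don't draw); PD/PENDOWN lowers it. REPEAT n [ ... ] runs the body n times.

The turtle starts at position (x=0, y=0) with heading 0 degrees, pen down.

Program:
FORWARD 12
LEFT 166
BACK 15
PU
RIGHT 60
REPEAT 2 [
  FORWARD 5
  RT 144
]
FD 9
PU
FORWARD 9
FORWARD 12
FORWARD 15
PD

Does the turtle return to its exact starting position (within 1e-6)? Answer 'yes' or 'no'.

Executing turtle program step by step:
Start: pos=(0,0), heading=0, pen down
FD 12: (0,0) -> (12,0) [heading=0, draw]
LT 166: heading 0 -> 166
BK 15: (12,0) -> (26.554,-3.629) [heading=166, draw]
PU: pen up
RT 60: heading 166 -> 106
REPEAT 2 [
  -- iteration 1/2 --
  FD 5: (26.554,-3.629) -> (25.176,1.177) [heading=106, move]
  RT 144: heading 106 -> 322
  -- iteration 2/2 --
  FD 5: (25.176,1.177) -> (29.116,-1.901) [heading=322, move]
  RT 144: heading 322 -> 178
]
FD 9: (29.116,-1.901) -> (20.122,-1.587) [heading=178, move]
PU: pen up
FD 9: (20.122,-1.587) -> (11.127,-1.273) [heading=178, move]
FD 12: (11.127,-1.273) -> (-0.865,-0.854) [heading=178, move]
FD 15: (-0.865,-0.854) -> (-15.856,-0.33) [heading=178, move]
PD: pen down
Final: pos=(-15.856,-0.33), heading=178, 2 segment(s) drawn

Start position: (0, 0)
Final position: (-15.856, -0.33)
Distance = 15.86; >= 1e-6 -> NOT closed

Answer: no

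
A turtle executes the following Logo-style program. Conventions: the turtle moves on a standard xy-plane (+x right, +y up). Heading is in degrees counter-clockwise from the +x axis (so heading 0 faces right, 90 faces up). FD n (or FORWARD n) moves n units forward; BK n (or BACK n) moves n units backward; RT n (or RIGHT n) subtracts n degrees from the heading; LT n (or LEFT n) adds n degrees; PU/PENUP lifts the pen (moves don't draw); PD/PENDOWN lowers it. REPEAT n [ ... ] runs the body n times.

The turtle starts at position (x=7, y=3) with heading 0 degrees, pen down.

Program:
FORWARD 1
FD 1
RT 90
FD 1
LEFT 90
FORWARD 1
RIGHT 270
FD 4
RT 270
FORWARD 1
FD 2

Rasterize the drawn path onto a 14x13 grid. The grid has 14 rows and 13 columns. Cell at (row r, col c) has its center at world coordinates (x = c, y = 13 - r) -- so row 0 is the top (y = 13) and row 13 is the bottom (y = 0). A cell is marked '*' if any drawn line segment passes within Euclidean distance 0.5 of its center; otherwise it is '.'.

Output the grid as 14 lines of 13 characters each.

Segment 0: (7,3) -> (8,3)
Segment 1: (8,3) -> (9,3)
Segment 2: (9,3) -> (9,2)
Segment 3: (9,2) -> (10,2)
Segment 4: (10,2) -> (10,6)
Segment 5: (10,6) -> (9,6)
Segment 6: (9,6) -> (7,6)

Answer: .............
.............
.............
.............
.............
.............
.............
.......****..
..........*..
..........*..
.......****..
.........**..
.............
.............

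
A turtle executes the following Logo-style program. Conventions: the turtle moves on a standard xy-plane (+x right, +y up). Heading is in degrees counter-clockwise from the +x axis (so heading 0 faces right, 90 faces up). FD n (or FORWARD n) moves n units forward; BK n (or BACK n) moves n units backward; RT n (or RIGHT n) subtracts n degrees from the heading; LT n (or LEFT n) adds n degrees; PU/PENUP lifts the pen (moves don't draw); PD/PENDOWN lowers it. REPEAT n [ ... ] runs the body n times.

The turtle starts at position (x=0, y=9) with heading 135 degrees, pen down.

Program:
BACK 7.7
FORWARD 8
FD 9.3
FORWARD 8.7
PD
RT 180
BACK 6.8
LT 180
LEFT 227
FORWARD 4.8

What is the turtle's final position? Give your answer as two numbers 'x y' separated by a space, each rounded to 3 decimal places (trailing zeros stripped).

Executing turtle program step by step:
Start: pos=(0,9), heading=135, pen down
BK 7.7: (0,9) -> (5.445,3.555) [heading=135, draw]
FD 8: (5.445,3.555) -> (-0.212,9.212) [heading=135, draw]
FD 9.3: (-0.212,9.212) -> (-6.788,15.788) [heading=135, draw]
FD 8.7: (-6.788,15.788) -> (-12.94,21.94) [heading=135, draw]
PD: pen down
RT 180: heading 135 -> 315
BK 6.8: (-12.94,21.94) -> (-17.748,26.748) [heading=315, draw]
LT 180: heading 315 -> 135
LT 227: heading 135 -> 2
FD 4.8: (-17.748,26.748) -> (-12.951,26.916) [heading=2, draw]
Final: pos=(-12.951,26.916), heading=2, 6 segment(s) drawn

Answer: -12.951 26.916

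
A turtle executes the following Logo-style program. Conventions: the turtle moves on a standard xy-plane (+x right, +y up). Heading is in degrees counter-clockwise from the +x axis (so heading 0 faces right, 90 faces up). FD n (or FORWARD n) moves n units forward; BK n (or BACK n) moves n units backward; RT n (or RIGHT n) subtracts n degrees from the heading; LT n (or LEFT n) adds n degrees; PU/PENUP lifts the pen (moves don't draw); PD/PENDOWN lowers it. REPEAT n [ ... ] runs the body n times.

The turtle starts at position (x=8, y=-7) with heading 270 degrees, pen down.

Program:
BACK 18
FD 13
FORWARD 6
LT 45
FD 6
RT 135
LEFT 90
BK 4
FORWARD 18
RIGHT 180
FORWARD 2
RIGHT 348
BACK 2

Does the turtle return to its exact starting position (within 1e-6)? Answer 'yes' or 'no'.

Answer: no

Derivation:
Executing turtle program step by step:
Start: pos=(8,-7), heading=270, pen down
BK 18: (8,-7) -> (8,11) [heading=270, draw]
FD 13: (8,11) -> (8,-2) [heading=270, draw]
FD 6: (8,-2) -> (8,-8) [heading=270, draw]
LT 45: heading 270 -> 315
FD 6: (8,-8) -> (12.243,-12.243) [heading=315, draw]
RT 135: heading 315 -> 180
LT 90: heading 180 -> 270
BK 4: (12.243,-12.243) -> (12.243,-8.243) [heading=270, draw]
FD 18: (12.243,-8.243) -> (12.243,-26.243) [heading=270, draw]
RT 180: heading 270 -> 90
FD 2: (12.243,-26.243) -> (12.243,-24.243) [heading=90, draw]
RT 348: heading 90 -> 102
BK 2: (12.243,-24.243) -> (12.658,-26.199) [heading=102, draw]
Final: pos=(12.658,-26.199), heading=102, 8 segment(s) drawn

Start position: (8, -7)
Final position: (12.658, -26.199)
Distance = 19.756; >= 1e-6 -> NOT closed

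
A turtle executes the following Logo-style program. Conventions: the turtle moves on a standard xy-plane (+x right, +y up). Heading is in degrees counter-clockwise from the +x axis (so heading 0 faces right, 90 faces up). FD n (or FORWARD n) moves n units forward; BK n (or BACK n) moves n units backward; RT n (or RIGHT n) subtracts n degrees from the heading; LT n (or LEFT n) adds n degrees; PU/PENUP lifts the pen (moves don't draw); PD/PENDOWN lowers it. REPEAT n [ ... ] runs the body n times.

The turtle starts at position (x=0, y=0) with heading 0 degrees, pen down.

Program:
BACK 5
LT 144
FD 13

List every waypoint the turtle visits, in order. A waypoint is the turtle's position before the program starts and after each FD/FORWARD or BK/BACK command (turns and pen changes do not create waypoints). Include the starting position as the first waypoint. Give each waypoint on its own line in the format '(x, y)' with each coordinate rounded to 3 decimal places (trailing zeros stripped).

Answer: (0, 0)
(-5, 0)
(-15.517, 7.641)

Derivation:
Executing turtle program step by step:
Start: pos=(0,0), heading=0, pen down
BK 5: (0,0) -> (-5,0) [heading=0, draw]
LT 144: heading 0 -> 144
FD 13: (-5,0) -> (-15.517,7.641) [heading=144, draw]
Final: pos=(-15.517,7.641), heading=144, 2 segment(s) drawn
Waypoints (3 total):
(0, 0)
(-5, 0)
(-15.517, 7.641)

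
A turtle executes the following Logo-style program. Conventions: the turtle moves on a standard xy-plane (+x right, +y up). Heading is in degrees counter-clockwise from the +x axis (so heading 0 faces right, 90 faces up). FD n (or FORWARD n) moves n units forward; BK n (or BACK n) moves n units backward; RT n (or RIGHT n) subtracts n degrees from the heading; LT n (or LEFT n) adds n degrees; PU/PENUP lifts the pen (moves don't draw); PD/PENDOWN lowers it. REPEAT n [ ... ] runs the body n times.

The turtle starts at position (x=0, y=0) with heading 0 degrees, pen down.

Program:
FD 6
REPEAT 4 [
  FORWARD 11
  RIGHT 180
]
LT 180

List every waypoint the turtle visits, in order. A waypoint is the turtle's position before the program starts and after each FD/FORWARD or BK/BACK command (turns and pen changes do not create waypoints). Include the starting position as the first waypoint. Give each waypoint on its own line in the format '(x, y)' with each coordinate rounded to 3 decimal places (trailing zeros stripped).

Executing turtle program step by step:
Start: pos=(0,0), heading=0, pen down
FD 6: (0,0) -> (6,0) [heading=0, draw]
REPEAT 4 [
  -- iteration 1/4 --
  FD 11: (6,0) -> (17,0) [heading=0, draw]
  RT 180: heading 0 -> 180
  -- iteration 2/4 --
  FD 11: (17,0) -> (6,0) [heading=180, draw]
  RT 180: heading 180 -> 0
  -- iteration 3/4 --
  FD 11: (6,0) -> (17,0) [heading=0, draw]
  RT 180: heading 0 -> 180
  -- iteration 4/4 --
  FD 11: (17,0) -> (6,0) [heading=180, draw]
  RT 180: heading 180 -> 0
]
LT 180: heading 0 -> 180
Final: pos=(6,0), heading=180, 5 segment(s) drawn
Waypoints (6 total):
(0, 0)
(6, 0)
(17, 0)
(6, 0)
(17, 0)
(6, 0)

Answer: (0, 0)
(6, 0)
(17, 0)
(6, 0)
(17, 0)
(6, 0)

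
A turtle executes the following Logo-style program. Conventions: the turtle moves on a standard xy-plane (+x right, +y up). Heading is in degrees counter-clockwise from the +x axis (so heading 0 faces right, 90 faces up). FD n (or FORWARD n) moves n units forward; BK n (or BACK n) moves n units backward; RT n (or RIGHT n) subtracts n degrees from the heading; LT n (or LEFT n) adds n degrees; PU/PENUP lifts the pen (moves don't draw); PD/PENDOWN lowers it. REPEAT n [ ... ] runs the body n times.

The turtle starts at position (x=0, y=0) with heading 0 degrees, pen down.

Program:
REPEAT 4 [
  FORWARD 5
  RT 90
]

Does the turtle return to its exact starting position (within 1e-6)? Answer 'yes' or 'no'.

Answer: yes

Derivation:
Executing turtle program step by step:
Start: pos=(0,0), heading=0, pen down
REPEAT 4 [
  -- iteration 1/4 --
  FD 5: (0,0) -> (5,0) [heading=0, draw]
  RT 90: heading 0 -> 270
  -- iteration 2/4 --
  FD 5: (5,0) -> (5,-5) [heading=270, draw]
  RT 90: heading 270 -> 180
  -- iteration 3/4 --
  FD 5: (5,-5) -> (0,-5) [heading=180, draw]
  RT 90: heading 180 -> 90
  -- iteration 4/4 --
  FD 5: (0,-5) -> (0,0) [heading=90, draw]
  RT 90: heading 90 -> 0
]
Final: pos=(0,0), heading=0, 4 segment(s) drawn

Start position: (0, 0)
Final position: (0, 0)
Distance = 0; < 1e-6 -> CLOSED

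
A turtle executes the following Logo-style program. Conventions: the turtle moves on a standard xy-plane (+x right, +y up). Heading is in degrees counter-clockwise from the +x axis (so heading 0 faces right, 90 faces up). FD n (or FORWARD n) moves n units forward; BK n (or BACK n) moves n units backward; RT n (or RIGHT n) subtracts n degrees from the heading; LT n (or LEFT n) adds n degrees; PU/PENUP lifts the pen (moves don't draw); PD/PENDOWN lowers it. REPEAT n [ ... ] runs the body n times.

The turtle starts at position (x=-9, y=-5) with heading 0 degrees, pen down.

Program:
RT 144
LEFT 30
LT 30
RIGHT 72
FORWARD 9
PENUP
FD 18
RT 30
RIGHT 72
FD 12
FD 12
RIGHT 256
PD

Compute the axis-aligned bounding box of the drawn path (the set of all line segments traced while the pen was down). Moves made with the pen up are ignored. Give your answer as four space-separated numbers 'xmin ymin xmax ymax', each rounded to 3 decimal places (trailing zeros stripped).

Answer: -17.222 -8.661 -9 -5

Derivation:
Executing turtle program step by step:
Start: pos=(-9,-5), heading=0, pen down
RT 144: heading 0 -> 216
LT 30: heading 216 -> 246
LT 30: heading 246 -> 276
RT 72: heading 276 -> 204
FD 9: (-9,-5) -> (-17.222,-8.661) [heading=204, draw]
PU: pen up
FD 18: (-17.222,-8.661) -> (-33.666,-15.982) [heading=204, move]
RT 30: heading 204 -> 174
RT 72: heading 174 -> 102
FD 12: (-33.666,-15.982) -> (-36.161,-4.244) [heading=102, move]
FD 12: (-36.161,-4.244) -> (-38.656,7.494) [heading=102, move]
RT 256: heading 102 -> 206
PD: pen down
Final: pos=(-38.656,7.494), heading=206, 1 segment(s) drawn

Segment endpoints: x in {-17.222, -9}, y in {-8.661, -5}
xmin=-17.222, ymin=-8.661, xmax=-9, ymax=-5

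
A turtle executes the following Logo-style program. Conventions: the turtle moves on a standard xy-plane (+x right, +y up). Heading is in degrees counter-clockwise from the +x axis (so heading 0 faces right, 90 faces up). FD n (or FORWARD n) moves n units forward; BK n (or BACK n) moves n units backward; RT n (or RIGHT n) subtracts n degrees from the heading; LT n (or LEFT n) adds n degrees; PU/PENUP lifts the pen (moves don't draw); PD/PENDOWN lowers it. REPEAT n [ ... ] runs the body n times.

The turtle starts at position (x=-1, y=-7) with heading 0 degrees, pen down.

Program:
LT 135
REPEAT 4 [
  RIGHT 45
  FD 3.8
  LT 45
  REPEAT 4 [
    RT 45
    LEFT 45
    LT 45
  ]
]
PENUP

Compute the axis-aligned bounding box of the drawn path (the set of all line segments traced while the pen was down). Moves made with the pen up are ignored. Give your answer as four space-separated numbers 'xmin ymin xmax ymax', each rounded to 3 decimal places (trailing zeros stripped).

Executing turtle program step by step:
Start: pos=(-1,-7), heading=0, pen down
LT 135: heading 0 -> 135
REPEAT 4 [
  -- iteration 1/4 --
  RT 45: heading 135 -> 90
  FD 3.8: (-1,-7) -> (-1,-3.2) [heading=90, draw]
  LT 45: heading 90 -> 135
  REPEAT 4 [
    -- iteration 1/4 --
    RT 45: heading 135 -> 90
    LT 45: heading 90 -> 135
    LT 45: heading 135 -> 180
    -- iteration 2/4 --
    RT 45: heading 180 -> 135
    LT 45: heading 135 -> 180
    LT 45: heading 180 -> 225
    -- iteration 3/4 --
    RT 45: heading 225 -> 180
    LT 45: heading 180 -> 225
    LT 45: heading 225 -> 270
    -- iteration 4/4 --
    RT 45: heading 270 -> 225
    LT 45: heading 225 -> 270
    LT 45: heading 270 -> 315
  ]
  -- iteration 2/4 --
  RT 45: heading 315 -> 270
  FD 3.8: (-1,-3.2) -> (-1,-7) [heading=270, draw]
  LT 45: heading 270 -> 315
  REPEAT 4 [
    -- iteration 1/4 --
    RT 45: heading 315 -> 270
    LT 45: heading 270 -> 315
    LT 45: heading 315 -> 0
    -- iteration 2/4 --
    RT 45: heading 0 -> 315
    LT 45: heading 315 -> 0
    LT 45: heading 0 -> 45
    -- iteration 3/4 --
    RT 45: heading 45 -> 0
    LT 45: heading 0 -> 45
    LT 45: heading 45 -> 90
    -- iteration 4/4 --
    RT 45: heading 90 -> 45
    LT 45: heading 45 -> 90
    LT 45: heading 90 -> 135
  ]
  -- iteration 3/4 --
  RT 45: heading 135 -> 90
  FD 3.8: (-1,-7) -> (-1,-3.2) [heading=90, draw]
  LT 45: heading 90 -> 135
  REPEAT 4 [
    -- iteration 1/4 --
    RT 45: heading 135 -> 90
    LT 45: heading 90 -> 135
    LT 45: heading 135 -> 180
    -- iteration 2/4 --
    RT 45: heading 180 -> 135
    LT 45: heading 135 -> 180
    LT 45: heading 180 -> 225
    -- iteration 3/4 --
    RT 45: heading 225 -> 180
    LT 45: heading 180 -> 225
    LT 45: heading 225 -> 270
    -- iteration 4/4 --
    RT 45: heading 270 -> 225
    LT 45: heading 225 -> 270
    LT 45: heading 270 -> 315
  ]
  -- iteration 4/4 --
  RT 45: heading 315 -> 270
  FD 3.8: (-1,-3.2) -> (-1,-7) [heading=270, draw]
  LT 45: heading 270 -> 315
  REPEAT 4 [
    -- iteration 1/4 --
    RT 45: heading 315 -> 270
    LT 45: heading 270 -> 315
    LT 45: heading 315 -> 0
    -- iteration 2/4 --
    RT 45: heading 0 -> 315
    LT 45: heading 315 -> 0
    LT 45: heading 0 -> 45
    -- iteration 3/4 --
    RT 45: heading 45 -> 0
    LT 45: heading 0 -> 45
    LT 45: heading 45 -> 90
    -- iteration 4/4 --
    RT 45: heading 90 -> 45
    LT 45: heading 45 -> 90
    LT 45: heading 90 -> 135
  ]
]
PU: pen up
Final: pos=(-1,-7), heading=135, 4 segment(s) drawn

Segment endpoints: x in {-1, -1, -1, -1, -1}, y in {-7, -3.2}
xmin=-1, ymin=-7, xmax=-1, ymax=-3.2

Answer: -1 -7 -1 -3.2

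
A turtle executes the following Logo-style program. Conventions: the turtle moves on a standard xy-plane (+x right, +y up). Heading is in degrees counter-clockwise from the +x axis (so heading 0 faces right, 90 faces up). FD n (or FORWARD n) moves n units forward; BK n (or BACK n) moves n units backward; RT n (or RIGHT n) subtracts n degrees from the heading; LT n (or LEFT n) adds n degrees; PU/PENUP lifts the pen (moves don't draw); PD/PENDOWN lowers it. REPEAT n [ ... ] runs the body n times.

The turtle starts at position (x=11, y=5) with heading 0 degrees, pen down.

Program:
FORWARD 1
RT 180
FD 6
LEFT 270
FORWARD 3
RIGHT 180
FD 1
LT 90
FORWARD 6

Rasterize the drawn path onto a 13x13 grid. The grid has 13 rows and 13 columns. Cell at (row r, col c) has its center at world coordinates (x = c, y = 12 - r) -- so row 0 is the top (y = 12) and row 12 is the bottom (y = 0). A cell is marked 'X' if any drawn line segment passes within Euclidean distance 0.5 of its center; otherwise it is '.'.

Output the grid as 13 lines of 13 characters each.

Segment 0: (11,5) -> (12,5)
Segment 1: (12,5) -> (6,5)
Segment 2: (6,5) -> (6,8)
Segment 3: (6,8) -> (6,7)
Segment 4: (6,7) -> (12,7)

Answer: .............
.............
.............
.............
......X......
......XXXXXXX
......X......
......XXXXXXX
.............
.............
.............
.............
.............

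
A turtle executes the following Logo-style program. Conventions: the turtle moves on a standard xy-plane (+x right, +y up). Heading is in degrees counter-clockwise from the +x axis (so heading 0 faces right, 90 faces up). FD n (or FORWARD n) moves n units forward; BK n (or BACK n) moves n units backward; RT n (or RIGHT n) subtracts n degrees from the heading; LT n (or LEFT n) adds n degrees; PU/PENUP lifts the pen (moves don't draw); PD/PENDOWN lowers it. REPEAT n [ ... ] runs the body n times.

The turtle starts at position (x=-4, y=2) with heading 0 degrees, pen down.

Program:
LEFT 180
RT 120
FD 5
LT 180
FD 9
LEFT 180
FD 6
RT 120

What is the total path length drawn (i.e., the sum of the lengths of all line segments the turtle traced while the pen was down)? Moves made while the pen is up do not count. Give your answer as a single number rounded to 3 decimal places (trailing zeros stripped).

Executing turtle program step by step:
Start: pos=(-4,2), heading=0, pen down
LT 180: heading 0 -> 180
RT 120: heading 180 -> 60
FD 5: (-4,2) -> (-1.5,6.33) [heading=60, draw]
LT 180: heading 60 -> 240
FD 9: (-1.5,6.33) -> (-6,-1.464) [heading=240, draw]
LT 180: heading 240 -> 60
FD 6: (-6,-1.464) -> (-3,3.732) [heading=60, draw]
RT 120: heading 60 -> 300
Final: pos=(-3,3.732), heading=300, 3 segment(s) drawn

Segment lengths:
  seg 1: (-4,2) -> (-1.5,6.33), length = 5
  seg 2: (-1.5,6.33) -> (-6,-1.464), length = 9
  seg 3: (-6,-1.464) -> (-3,3.732), length = 6
Total = 20

Answer: 20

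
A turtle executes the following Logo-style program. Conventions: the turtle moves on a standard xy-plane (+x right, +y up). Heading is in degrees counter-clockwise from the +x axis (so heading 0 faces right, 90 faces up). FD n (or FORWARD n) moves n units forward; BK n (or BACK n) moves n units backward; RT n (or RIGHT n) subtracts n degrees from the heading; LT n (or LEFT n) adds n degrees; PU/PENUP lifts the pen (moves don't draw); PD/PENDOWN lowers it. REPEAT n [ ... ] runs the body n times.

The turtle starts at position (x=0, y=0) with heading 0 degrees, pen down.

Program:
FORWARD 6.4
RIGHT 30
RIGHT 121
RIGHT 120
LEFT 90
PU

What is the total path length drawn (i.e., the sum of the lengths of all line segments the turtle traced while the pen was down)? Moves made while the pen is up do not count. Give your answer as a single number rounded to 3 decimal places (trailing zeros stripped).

Answer: 6.4

Derivation:
Executing turtle program step by step:
Start: pos=(0,0), heading=0, pen down
FD 6.4: (0,0) -> (6.4,0) [heading=0, draw]
RT 30: heading 0 -> 330
RT 121: heading 330 -> 209
RT 120: heading 209 -> 89
LT 90: heading 89 -> 179
PU: pen up
Final: pos=(6.4,0), heading=179, 1 segment(s) drawn

Segment lengths:
  seg 1: (0,0) -> (6.4,0), length = 6.4
Total = 6.4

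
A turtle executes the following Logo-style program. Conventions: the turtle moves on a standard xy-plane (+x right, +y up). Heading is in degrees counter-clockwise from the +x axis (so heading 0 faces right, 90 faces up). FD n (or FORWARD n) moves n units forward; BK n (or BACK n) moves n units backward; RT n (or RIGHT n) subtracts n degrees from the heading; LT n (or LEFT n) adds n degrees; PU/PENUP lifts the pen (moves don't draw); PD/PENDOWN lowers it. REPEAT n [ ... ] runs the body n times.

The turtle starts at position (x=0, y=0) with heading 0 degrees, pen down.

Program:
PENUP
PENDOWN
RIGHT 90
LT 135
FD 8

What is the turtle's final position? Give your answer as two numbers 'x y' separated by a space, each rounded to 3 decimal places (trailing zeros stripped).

Executing turtle program step by step:
Start: pos=(0,0), heading=0, pen down
PU: pen up
PD: pen down
RT 90: heading 0 -> 270
LT 135: heading 270 -> 45
FD 8: (0,0) -> (5.657,5.657) [heading=45, draw]
Final: pos=(5.657,5.657), heading=45, 1 segment(s) drawn

Answer: 5.657 5.657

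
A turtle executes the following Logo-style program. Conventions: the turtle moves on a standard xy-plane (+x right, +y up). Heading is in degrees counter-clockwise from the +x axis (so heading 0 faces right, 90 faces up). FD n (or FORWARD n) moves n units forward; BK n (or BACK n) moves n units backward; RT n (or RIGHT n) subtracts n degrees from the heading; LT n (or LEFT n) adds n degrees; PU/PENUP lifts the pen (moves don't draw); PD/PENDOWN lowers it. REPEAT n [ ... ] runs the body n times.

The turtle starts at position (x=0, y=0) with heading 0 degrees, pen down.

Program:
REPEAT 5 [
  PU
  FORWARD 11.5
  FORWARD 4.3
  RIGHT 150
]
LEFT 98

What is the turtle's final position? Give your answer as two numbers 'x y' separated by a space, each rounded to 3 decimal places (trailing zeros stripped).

Executing turtle program step by step:
Start: pos=(0,0), heading=0, pen down
REPEAT 5 [
  -- iteration 1/5 --
  PU: pen up
  FD 11.5: (0,0) -> (11.5,0) [heading=0, move]
  FD 4.3: (11.5,0) -> (15.8,0) [heading=0, move]
  RT 150: heading 0 -> 210
  -- iteration 2/5 --
  PU: pen up
  FD 11.5: (15.8,0) -> (5.841,-5.75) [heading=210, move]
  FD 4.3: (5.841,-5.75) -> (2.117,-7.9) [heading=210, move]
  RT 150: heading 210 -> 60
  -- iteration 3/5 --
  PU: pen up
  FD 11.5: (2.117,-7.9) -> (7.867,2.059) [heading=60, move]
  FD 4.3: (7.867,2.059) -> (10.017,5.783) [heading=60, move]
  RT 150: heading 60 -> 270
  -- iteration 4/5 --
  PU: pen up
  FD 11.5: (10.017,5.783) -> (10.017,-5.717) [heading=270, move]
  FD 4.3: (10.017,-5.717) -> (10.017,-10.017) [heading=270, move]
  RT 150: heading 270 -> 120
  -- iteration 5/5 --
  PU: pen up
  FD 11.5: (10.017,-10.017) -> (4.267,-0.058) [heading=120, move]
  FD 4.3: (4.267,-0.058) -> (2.117,3.666) [heading=120, move]
  RT 150: heading 120 -> 330
]
LT 98: heading 330 -> 68
Final: pos=(2.117,3.666), heading=68, 0 segment(s) drawn

Answer: 2.117 3.666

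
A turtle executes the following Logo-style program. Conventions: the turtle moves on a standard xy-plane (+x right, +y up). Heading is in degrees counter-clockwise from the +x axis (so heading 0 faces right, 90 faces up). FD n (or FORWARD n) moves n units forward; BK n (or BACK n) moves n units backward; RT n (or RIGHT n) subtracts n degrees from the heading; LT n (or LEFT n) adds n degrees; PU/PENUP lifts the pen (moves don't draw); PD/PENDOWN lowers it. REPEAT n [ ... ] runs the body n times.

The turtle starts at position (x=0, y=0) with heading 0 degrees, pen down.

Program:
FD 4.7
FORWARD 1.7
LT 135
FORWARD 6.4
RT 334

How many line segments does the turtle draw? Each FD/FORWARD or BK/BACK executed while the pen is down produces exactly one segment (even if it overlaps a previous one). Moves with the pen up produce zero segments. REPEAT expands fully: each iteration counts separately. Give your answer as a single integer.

Answer: 3

Derivation:
Executing turtle program step by step:
Start: pos=(0,0), heading=0, pen down
FD 4.7: (0,0) -> (4.7,0) [heading=0, draw]
FD 1.7: (4.7,0) -> (6.4,0) [heading=0, draw]
LT 135: heading 0 -> 135
FD 6.4: (6.4,0) -> (1.875,4.525) [heading=135, draw]
RT 334: heading 135 -> 161
Final: pos=(1.875,4.525), heading=161, 3 segment(s) drawn
Segments drawn: 3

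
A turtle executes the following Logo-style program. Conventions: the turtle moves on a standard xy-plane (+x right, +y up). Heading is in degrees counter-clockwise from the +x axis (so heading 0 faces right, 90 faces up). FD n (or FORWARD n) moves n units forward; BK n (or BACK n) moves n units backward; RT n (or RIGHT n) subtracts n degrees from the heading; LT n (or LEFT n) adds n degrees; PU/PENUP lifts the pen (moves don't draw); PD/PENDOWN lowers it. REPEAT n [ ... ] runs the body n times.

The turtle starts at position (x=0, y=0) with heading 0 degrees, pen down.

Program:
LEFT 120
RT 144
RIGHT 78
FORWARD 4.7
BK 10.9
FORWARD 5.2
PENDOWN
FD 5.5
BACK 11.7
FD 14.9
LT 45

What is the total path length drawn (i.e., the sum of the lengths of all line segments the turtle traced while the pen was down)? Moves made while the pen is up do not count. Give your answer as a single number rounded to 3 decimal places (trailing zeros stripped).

Answer: 52.9

Derivation:
Executing turtle program step by step:
Start: pos=(0,0), heading=0, pen down
LT 120: heading 0 -> 120
RT 144: heading 120 -> 336
RT 78: heading 336 -> 258
FD 4.7: (0,0) -> (-0.977,-4.597) [heading=258, draw]
BK 10.9: (-0.977,-4.597) -> (1.289,6.065) [heading=258, draw]
FD 5.2: (1.289,6.065) -> (0.208,0.978) [heading=258, draw]
PD: pen down
FD 5.5: (0.208,0.978) -> (-0.936,-4.402) [heading=258, draw]
BK 11.7: (-0.936,-4.402) -> (1.497,7.043) [heading=258, draw]
FD 14.9: (1.497,7.043) -> (-1.601,-7.532) [heading=258, draw]
LT 45: heading 258 -> 303
Final: pos=(-1.601,-7.532), heading=303, 6 segment(s) drawn

Segment lengths:
  seg 1: (0,0) -> (-0.977,-4.597), length = 4.7
  seg 2: (-0.977,-4.597) -> (1.289,6.065), length = 10.9
  seg 3: (1.289,6.065) -> (0.208,0.978), length = 5.2
  seg 4: (0.208,0.978) -> (-0.936,-4.402), length = 5.5
  seg 5: (-0.936,-4.402) -> (1.497,7.043), length = 11.7
  seg 6: (1.497,7.043) -> (-1.601,-7.532), length = 14.9
Total = 52.9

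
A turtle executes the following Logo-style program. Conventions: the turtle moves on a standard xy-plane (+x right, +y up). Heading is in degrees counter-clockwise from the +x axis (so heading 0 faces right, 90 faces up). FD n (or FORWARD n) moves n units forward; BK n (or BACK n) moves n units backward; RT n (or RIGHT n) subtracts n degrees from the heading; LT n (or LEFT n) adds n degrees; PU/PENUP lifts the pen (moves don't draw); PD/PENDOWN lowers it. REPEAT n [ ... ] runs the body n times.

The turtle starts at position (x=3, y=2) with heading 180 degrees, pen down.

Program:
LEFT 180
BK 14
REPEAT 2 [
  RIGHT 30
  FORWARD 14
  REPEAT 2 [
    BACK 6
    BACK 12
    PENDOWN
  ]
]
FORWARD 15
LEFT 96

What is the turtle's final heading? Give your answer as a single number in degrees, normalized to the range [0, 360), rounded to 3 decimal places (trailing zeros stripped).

Answer: 36

Derivation:
Executing turtle program step by step:
Start: pos=(3,2), heading=180, pen down
LT 180: heading 180 -> 0
BK 14: (3,2) -> (-11,2) [heading=0, draw]
REPEAT 2 [
  -- iteration 1/2 --
  RT 30: heading 0 -> 330
  FD 14: (-11,2) -> (1.124,-5) [heading=330, draw]
  REPEAT 2 [
    -- iteration 1/2 --
    BK 6: (1.124,-5) -> (-4.072,-2) [heading=330, draw]
    BK 12: (-4.072,-2) -> (-14.464,4) [heading=330, draw]
    PD: pen down
    -- iteration 2/2 --
    BK 6: (-14.464,4) -> (-19.66,7) [heading=330, draw]
    BK 12: (-19.66,7) -> (-30.053,13) [heading=330, draw]
    PD: pen down
  ]
  -- iteration 2/2 --
  RT 30: heading 330 -> 300
  FD 14: (-30.053,13) -> (-23.053,0.876) [heading=300, draw]
  REPEAT 2 [
    -- iteration 1/2 --
    BK 6: (-23.053,0.876) -> (-26.053,6.072) [heading=300, draw]
    BK 12: (-26.053,6.072) -> (-32.053,16.464) [heading=300, draw]
    PD: pen down
    -- iteration 2/2 --
    BK 6: (-32.053,16.464) -> (-35.053,21.66) [heading=300, draw]
    BK 12: (-35.053,21.66) -> (-41.053,32.053) [heading=300, draw]
    PD: pen down
  ]
]
FD 15: (-41.053,32.053) -> (-33.553,19.062) [heading=300, draw]
LT 96: heading 300 -> 36
Final: pos=(-33.553,19.062), heading=36, 12 segment(s) drawn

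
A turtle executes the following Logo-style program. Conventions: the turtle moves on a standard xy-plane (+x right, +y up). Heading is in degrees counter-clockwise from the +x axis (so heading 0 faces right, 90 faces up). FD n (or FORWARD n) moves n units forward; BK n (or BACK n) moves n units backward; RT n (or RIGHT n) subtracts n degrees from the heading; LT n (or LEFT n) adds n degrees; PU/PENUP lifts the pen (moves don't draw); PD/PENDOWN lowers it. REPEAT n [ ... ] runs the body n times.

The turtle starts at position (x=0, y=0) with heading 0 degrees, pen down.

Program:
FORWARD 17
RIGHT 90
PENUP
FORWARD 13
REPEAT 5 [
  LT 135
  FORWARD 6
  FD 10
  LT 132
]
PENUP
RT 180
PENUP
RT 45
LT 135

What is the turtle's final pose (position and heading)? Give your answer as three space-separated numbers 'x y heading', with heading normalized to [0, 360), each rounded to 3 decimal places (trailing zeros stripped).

Answer: 30.6 -1.987 75

Derivation:
Executing turtle program step by step:
Start: pos=(0,0), heading=0, pen down
FD 17: (0,0) -> (17,0) [heading=0, draw]
RT 90: heading 0 -> 270
PU: pen up
FD 13: (17,0) -> (17,-13) [heading=270, move]
REPEAT 5 [
  -- iteration 1/5 --
  LT 135: heading 270 -> 45
  FD 6: (17,-13) -> (21.243,-8.757) [heading=45, move]
  FD 10: (21.243,-8.757) -> (28.314,-1.686) [heading=45, move]
  LT 132: heading 45 -> 177
  -- iteration 2/5 --
  LT 135: heading 177 -> 312
  FD 6: (28.314,-1.686) -> (32.328,-6.145) [heading=312, move]
  FD 10: (32.328,-6.145) -> (39.02,-13.577) [heading=312, move]
  LT 132: heading 312 -> 84
  -- iteration 3/5 --
  LT 135: heading 84 -> 219
  FD 6: (39.02,-13.577) -> (34.357,-17.353) [heading=219, move]
  FD 10: (34.357,-17.353) -> (26.585,-23.646) [heading=219, move]
  LT 132: heading 219 -> 351
  -- iteration 4/5 --
  LT 135: heading 351 -> 126
  FD 6: (26.585,-23.646) -> (23.059,-18.792) [heading=126, move]
  FD 10: (23.059,-18.792) -> (17.181,-10.701) [heading=126, move]
  LT 132: heading 126 -> 258
  -- iteration 5/5 --
  LT 135: heading 258 -> 33
  FD 6: (17.181,-10.701) -> (22.213,-7.434) [heading=33, move]
  FD 10: (22.213,-7.434) -> (30.6,-1.987) [heading=33, move]
  LT 132: heading 33 -> 165
]
PU: pen up
RT 180: heading 165 -> 345
PU: pen up
RT 45: heading 345 -> 300
LT 135: heading 300 -> 75
Final: pos=(30.6,-1.987), heading=75, 1 segment(s) drawn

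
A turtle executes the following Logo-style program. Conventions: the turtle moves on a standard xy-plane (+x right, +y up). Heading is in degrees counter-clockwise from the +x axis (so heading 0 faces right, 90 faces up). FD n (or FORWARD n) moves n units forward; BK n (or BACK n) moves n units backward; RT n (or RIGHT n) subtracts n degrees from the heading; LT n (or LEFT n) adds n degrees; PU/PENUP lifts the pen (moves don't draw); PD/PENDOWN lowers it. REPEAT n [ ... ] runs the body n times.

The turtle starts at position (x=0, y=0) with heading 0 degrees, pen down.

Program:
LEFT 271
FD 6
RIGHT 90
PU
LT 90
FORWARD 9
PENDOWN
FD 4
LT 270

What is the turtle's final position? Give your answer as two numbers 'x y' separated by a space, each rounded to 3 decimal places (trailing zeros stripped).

Executing turtle program step by step:
Start: pos=(0,0), heading=0, pen down
LT 271: heading 0 -> 271
FD 6: (0,0) -> (0.105,-5.999) [heading=271, draw]
RT 90: heading 271 -> 181
PU: pen up
LT 90: heading 181 -> 271
FD 9: (0.105,-5.999) -> (0.262,-14.998) [heading=271, move]
PD: pen down
FD 4: (0.262,-14.998) -> (0.332,-18.997) [heading=271, draw]
LT 270: heading 271 -> 181
Final: pos=(0.332,-18.997), heading=181, 2 segment(s) drawn

Answer: 0.332 -18.997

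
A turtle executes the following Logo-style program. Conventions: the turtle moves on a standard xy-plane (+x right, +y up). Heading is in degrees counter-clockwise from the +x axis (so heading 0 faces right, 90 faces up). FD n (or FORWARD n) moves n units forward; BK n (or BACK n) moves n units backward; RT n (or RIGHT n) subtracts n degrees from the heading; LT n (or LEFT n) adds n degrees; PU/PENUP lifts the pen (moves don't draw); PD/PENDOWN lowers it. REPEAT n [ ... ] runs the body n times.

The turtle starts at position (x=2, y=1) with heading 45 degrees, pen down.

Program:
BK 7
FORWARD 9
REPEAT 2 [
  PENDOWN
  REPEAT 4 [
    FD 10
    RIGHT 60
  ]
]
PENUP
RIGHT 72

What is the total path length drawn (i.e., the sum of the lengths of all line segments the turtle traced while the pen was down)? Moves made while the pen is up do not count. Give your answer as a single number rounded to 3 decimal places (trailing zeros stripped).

Executing turtle program step by step:
Start: pos=(2,1), heading=45, pen down
BK 7: (2,1) -> (-2.95,-3.95) [heading=45, draw]
FD 9: (-2.95,-3.95) -> (3.414,2.414) [heading=45, draw]
REPEAT 2 [
  -- iteration 1/2 --
  PD: pen down
  REPEAT 4 [
    -- iteration 1/4 --
    FD 10: (3.414,2.414) -> (10.485,9.485) [heading=45, draw]
    RT 60: heading 45 -> 345
    -- iteration 2/4 --
    FD 10: (10.485,9.485) -> (20.145,6.897) [heading=345, draw]
    RT 60: heading 345 -> 285
    -- iteration 3/4 --
    FD 10: (20.145,6.897) -> (22.733,-2.762) [heading=285, draw]
    RT 60: heading 285 -> 225
    -- iteration 4/4 --
    FD 10: (22.733,-2.762) -> (15.662,-9.833) [heading=225, draw]
    RT 60: heading 225 -> 165
  ]
  -- iteration 2/2 --
  PD: pen down
  REPEAT 4 [
    -- iteration 1/4 --
    FD 10: (15.662,-9.833) -> (6.002,-7.245) [heading=165, draw]
    RT 60: heading 165 -> 105
    -- iteration 2/4 --
    FD 10: (6.002,-7.245) -> (3.414,2.414) [heading=105, draw]
    RT 60: heading 105 -> 45
    -- iteration 3/4 --
    FD 10: (3.414,2.414) -> (10.485,9.485) [heading=45, draw]
    RT 60: heading 45 -> 345
    -- iteration 4/4 --
    FD 10: (10.485,9.485) -> (20.145,6.897) [heading=345, draw]
    RT 60: heading 345 -> 285
  ]
]
PU: pen up
RT 72: heading 285 -> 213
Final: pos=(20.145,6.897), heading=213, 10 segment(s) drawn

Segment lengths:
  seg 1: (2,1) -> (-2.95,-3.95), length = 7
  seg 2: (-2.95,-3.95) -> (3.414,2.414), length = 9
  seg 3: (3.414,2.414) -> (10.485,9.485), length = 10
  seg 4: (10.485,9.485) -> (20.145,6.897), length = 10
  seg 5: (20.145,6.897) -> (22.733,-2.762), length = 10
  seg 6: (22.733,-2.762) -> (15.662,-9.833), length = 10
  seg 7: (15.662,-9.833) -> (6.002,-7.245), length = 10
  seg 8: (6.002,-7.245) -> (3.414,2.414), length = 10
  seg 9: (3.414,2.414) -> (10.485,9.485), length = 10
  seg 10: (10.485,9.485) -> (20.145,6.897), length = 10
Total = 96

Answer: 96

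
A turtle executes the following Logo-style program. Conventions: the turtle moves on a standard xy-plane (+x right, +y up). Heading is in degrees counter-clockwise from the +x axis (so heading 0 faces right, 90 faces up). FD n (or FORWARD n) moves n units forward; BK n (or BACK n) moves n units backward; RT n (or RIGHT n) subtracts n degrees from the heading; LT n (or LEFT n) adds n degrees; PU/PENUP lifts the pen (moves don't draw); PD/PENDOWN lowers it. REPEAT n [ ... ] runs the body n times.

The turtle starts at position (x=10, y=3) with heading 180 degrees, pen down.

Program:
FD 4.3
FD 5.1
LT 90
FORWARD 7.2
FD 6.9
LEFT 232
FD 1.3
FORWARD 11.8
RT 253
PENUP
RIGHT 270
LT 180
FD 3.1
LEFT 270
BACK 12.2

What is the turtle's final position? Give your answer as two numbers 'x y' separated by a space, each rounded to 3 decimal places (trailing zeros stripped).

Executing turtle program step by step:
Start: pos=(10,3), heading=180, pen down
FD 4.3: (10,3) -> (5.7,3) [heading=180, draw]
FD 5.1: (5.7,3) -> (0.6,3) [heading=180, draw]
LT 90: heading 180 -> 270
FD 7.2: (0.6,3) -> (0.6,-4.2) [heading=270, draw]
FD 6.9: (0.6,-4.2) -> (0.6,-11.1) [heading=270, draw]
LT 232: heading 270 -> 142
FD 1.3: (0.6,-11.1) -> (-0.424,-10.3) [heading=142, draw]
FD 11.8: (-0.424,-10.3) -> (-9.723,-3.035) [heading=142, draw]
RT 253: heading 142 -> 249
PU: pen up
RT 270: heading 249 -> 339
LT 180: heading 339 -> 159
FD 3.1: (-9.723,-3.035) -> (-12.617,-1.924) [heading=159, move]
LT 270: heading 159 -> 69
BK 12.2: (-12.617,-1.924) -> (-16.989,-13.314) [heading=69, move]
Final: pos=(-16.989,-13.314), heading=69, 6 segment(s) drawn

Answer: -16.989 -13.314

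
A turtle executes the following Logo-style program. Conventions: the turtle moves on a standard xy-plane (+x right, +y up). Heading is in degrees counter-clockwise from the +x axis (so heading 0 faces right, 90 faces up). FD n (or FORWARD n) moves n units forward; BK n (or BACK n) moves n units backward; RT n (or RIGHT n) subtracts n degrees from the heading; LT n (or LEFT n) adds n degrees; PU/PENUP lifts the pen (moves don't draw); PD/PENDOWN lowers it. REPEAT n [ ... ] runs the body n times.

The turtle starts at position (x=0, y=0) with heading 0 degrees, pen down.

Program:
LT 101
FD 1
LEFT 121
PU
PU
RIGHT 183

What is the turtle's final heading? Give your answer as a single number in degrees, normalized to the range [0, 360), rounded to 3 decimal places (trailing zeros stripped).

Executing turtle program step by step:
Start: pos=(0,0), heading=0, pen down
LT 101: heading 0 -> 101
FD 1: (0,0) -> (-0.191,0.982) [heading=101, draw]
LT 121: heading 101 -> 222
PU: pen up
PU: pen up
RT 183: heading 222 -> 39
Final: pos=(-0.191,0.982), heading=39, 1 segment(s) drawn

Answer: 39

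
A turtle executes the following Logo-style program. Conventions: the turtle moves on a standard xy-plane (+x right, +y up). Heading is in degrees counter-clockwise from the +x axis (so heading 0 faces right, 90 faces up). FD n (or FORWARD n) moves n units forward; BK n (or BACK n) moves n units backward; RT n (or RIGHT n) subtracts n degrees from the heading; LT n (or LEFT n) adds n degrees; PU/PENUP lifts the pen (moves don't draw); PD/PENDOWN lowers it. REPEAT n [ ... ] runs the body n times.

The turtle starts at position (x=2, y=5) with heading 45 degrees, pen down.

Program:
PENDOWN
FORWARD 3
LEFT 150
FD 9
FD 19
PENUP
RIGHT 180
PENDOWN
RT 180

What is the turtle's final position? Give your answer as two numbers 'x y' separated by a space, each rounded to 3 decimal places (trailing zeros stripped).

Answer: -22.925 -0.126

Derivation:
Executing turtle program step by step:
Start: pos=(2,5), heading=45, pen down
PD: pen down
FD 3: (2,5) -> (4.121,7.121) [heading=45, draw]
LT 150: heading 45 -> 195
FD 9: (4.121,7.121) -> (-4.572,4.792) [heading=195, draw]
FD 19: (-4.572,4.792) -> (-22.925,-0.126) [heading=195, draw]
PU: pen up
RT 180: heading 195 -> 15
PD: pen down
RT 180: heading 15 -> 195
Final: pos=(-22.925,-0.126), heading=195, 3 segment(s) drawn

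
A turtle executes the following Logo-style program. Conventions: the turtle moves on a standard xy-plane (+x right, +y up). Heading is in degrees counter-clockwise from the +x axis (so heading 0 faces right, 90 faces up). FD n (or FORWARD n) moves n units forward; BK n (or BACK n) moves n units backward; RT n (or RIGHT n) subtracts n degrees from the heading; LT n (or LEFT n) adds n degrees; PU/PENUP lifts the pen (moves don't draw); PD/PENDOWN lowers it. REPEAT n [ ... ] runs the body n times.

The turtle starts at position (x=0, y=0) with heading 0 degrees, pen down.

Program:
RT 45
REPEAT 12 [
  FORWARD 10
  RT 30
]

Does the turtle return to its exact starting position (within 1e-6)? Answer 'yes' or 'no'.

Answer: yes

Derivation:
Executing turtle program step by step:
Start: pos=(0,0), heading=0, pen down
RT 45: heading 0 -> 315
REPEAT 12 [
  -- iteration 1/12 --
  FD 10: (0,0) -> (7.071,-7.071) [heading=315, draw]
  RT 30: heading 315 -> 285
  -- iteration 2/12 --
  FD 10: (7.071,-7.071) -> (9.659,-16.73) [heading=285, draw]
  RT 30: heading 285 -> 255
  -- iteration 3/12 --
  FD 10: (9.659,-16.73) -> (7.071,-26.39) [heading=255, draw]
  RT 30: heading 255 -> 225
  -- iteration 4/12 --
  FD 10: (7.071,-26.39) -> (0,-33.461) [heading=225, draw]
  RT 30: heading 225 -> 195
  -- iteration 5/12 --
  FD 10: (0,-33.461) -> (-9.659,-36.049) [heading=195, draw]
  RT 30: heading 195 -> 165
  -- iteration 6/12 --
  FD 10: (-9.659,-36.049) -> (-19.319,-33.461) [heading=165, draw]
  RT 30: heading 165 -> 135
  -- iteration 7/12 --
  FD 10: (-19.319,-33.461) -> (-26.39,-26.39) [heading=135, draw]
  RT 30: heading 135 -> 105
  -- iteration 8/12 --
  FD 10: (-26.39,-26.39) -> (-28.978,-16.73) [heading=105, draw]
  RT 30: heading 105 -> 75
  -- iteration 9/12 --
  FD 10: (-28.978,-16.73) -> (-26.39,-7.071) [heading=75, draw]
  RT 30: heading 75 -> 45
  -- iteration 10/12 --
  FD 10: (-26.39,-7.071) -> (-19.319,0) [heading=45, draw]
  RT 30: heading 45 -> 15
  -- iteration 11/12 --
  FD 10: (-19.319,0) -> (-9.659,2.588) [heading=15, draw]
  RT 30: heading 15 -> 345
  -- iteration 12/12 --
  FD 10: (-9.659,2.588) -> (0,0) [heading=345, draw]
  RT 30: heading 345 -> 315
]
Final: pos=(0,0), heading=315, 12 segment(s) drawn

Start position: (0, 0)
Final position: (0, 0)
Distance = 0; < 1e-6 -> CLOSED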